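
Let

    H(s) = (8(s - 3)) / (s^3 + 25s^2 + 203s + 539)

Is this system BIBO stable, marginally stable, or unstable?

The denominator s^3 + 25s^2 + 203s + 539 factors as (s + 11)(s + 7)^2, giving poles at s = -11, -7, -7.
Since all poles lie strictly in the left half-plane, the system is stable.

stable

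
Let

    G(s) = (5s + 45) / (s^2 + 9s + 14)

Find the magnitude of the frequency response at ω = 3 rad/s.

Substitute s = j3: numerator = 45 + j15, denominator = 5 + j27.
|G(j3)| = |45 + j15| / |5 + j27| = 47.434 / 27.459 ≈ 1.727.

|G(j3)| ≈ 1.727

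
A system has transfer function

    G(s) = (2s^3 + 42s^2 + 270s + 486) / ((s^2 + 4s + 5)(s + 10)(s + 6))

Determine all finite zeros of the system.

s = -9, -3, -9

Set the numerator to zero: 2s^3 + 42s^2 + 270s + 486 = 0, i.e. 2·(s^3 + 21s^2 + 135s + 243) = 0.
Factoring: (s + 9)^2(s + 3) = 0.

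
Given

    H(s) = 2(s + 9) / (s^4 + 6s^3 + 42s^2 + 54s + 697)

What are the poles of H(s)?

The poles are the roots of the denominator s^4 + 6s^3 + 42s^2 + 54s + 697 = 0.
No real roots exist; factor into two real quadratics: (s^2 - 2s + 17)(s^2 + 8s + 41) = 0.
Each quadratic gives a conjugate pair via the quadratic formula.

s = 1 + 4j, 1 - 4j, -4 + 5j, -4 - 5j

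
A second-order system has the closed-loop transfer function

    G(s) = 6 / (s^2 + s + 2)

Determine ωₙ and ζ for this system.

ωₙ ≈ 1.414 rad/s, ζ ≈ 0.3536

Compare the denominator to the standard form s^2 + 2ζωₙs + ωₙ².
ωₙ² = 2, so ωₙ = √2 ≈ 1.414 rad/s.
2ζωₙ = 1, so ζ = 1/(2·√2) ≈ 0.3536.
With ζ = 0.3536 the response is underdamped.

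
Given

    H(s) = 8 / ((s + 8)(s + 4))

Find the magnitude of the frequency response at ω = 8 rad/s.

Substitute s = j8: numerator = 8, denominator = -32 + j96.
|H(j8)| = |8| / |-32 + j96| = 8 / 101.19 ≈ 0.07906.

|H(j8)| ≈ 0.07906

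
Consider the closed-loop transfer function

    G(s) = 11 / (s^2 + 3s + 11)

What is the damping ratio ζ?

ζ ≈ 0.4523

Compare the denominator to the standard form s^2 + 2ζωₙs + ωₙ².
ωₙ² = 11, so ωₙ = √11 ≈ 3.317 rad/s.
2ζωₙ = 3, so ζ = 3/(2·√11) ≈ 0.4523.
With ζ = 0.4523 the response is underdamped.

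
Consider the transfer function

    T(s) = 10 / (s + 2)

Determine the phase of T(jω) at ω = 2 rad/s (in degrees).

∠T(j2) ≈ -45°

At s = j2: numerator = 10, denominator = 2 + j2.
∠T = ∠num − ∠den = 0° − (45°) = -45°.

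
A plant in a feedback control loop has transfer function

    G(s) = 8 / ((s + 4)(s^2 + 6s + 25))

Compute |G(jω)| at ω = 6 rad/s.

|G(j6)| ≈ 0.02947

Substitute s = j6: numerator = 8, denominator = -260 + j78.
|G(j6)| = |8| / |-260 + j78| = 8 / 271.45 ≈ 0.02947.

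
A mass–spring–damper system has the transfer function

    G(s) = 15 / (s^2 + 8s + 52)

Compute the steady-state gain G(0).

G(0) = 15/52 ≈ 0.2885

Set s = 0: G(0) = (15) / (52) = 15/52.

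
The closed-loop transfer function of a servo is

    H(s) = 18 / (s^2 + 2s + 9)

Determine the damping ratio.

Compare the denominator to the standard form s^2 + 2ζωₙs + ωₙ².
ωₙ² = 9, so ωₙ = 3 rad/s.
2ζωₙ = 2, so ζ = 2/(2·3) ≈ 0.3333.
With ζ = 0.3333 the response is underdamped.

ζ ≈ 0.3333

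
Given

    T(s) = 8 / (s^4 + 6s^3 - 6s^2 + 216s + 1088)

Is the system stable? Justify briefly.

unstable

The denominator s^4 + 6s^3 - 6s^2 + 216s + 1088 factors as (s^2 - 6s + 34)(s + 4)(s + 8), giving poles at s = 3 + 5j, 3 - 5j, -4, -8.
Since the pole(s) at s = 3 ± 5j lie in the right half-plane, the system is unstable.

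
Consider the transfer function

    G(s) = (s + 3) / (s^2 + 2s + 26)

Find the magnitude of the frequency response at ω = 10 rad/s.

|G(j10)| ≈ 0.1362

Substitute s = j10: numerator = 3 + j10, denominator = -74 + j20.
|G(j10)| = |3 + j10| / |-74 + j20| = 10.440 / 76.655 ≈ 0.1362.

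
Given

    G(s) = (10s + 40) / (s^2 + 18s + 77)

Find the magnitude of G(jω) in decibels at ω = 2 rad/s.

|G(j2)|_dB ≈ -5.20 dB

Substitute s = j2: numerator = 40 + j20, denominator = 73 + j36.
|G(j2)| = |40 + j20| / |73 + j36| = 44.721 / 81.394 ≈ 0.5494.
In decibels: 20·log₁₀(0.5494) ≈ -5.20 dB.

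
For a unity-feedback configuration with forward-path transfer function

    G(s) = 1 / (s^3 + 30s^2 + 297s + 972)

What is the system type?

Type 0

The denominator has no factor of s at the origin — no free integrator — so this is a Type 0 system.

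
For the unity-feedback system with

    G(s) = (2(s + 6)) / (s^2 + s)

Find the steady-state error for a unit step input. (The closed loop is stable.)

e_ss = 0

G(s) has one pole at the origin.
This is a Type 1 system; for a step input the steady-state error is zero.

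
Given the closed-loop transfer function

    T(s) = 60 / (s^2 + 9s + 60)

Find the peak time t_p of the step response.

Comparing s^2 + 9s + 60 to s^2 + 2ζωₙs + ωₙ²: ωₙ = √60 ≈ 7.746 rad/s and ζ = 9/(2·√60) ≈ 0.5809.
ζωₙ = 9/2 = 4.5, so ω_d = ωₙ√(1−ζ²) = √(ωₙ² − (ζωₙ)²) = √(60 − 4.5²) = √39.75 ≈ 6.305 rad/s.
t_p = π/ω_d = π/6.305 ≈ 0.4983 s.

t_p ≈ 0.4983 s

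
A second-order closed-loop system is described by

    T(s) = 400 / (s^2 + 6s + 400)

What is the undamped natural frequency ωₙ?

Compare the denominator to the standard form s^2 + 2ζωₙs + ωₙ².
ωₙ² = 400, so ωₙ = 20 rad/s.

ωₙ = 20 rad/s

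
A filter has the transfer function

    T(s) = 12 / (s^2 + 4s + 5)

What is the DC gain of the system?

T(0) = 12/5 ≈ 2.400

Set s = 0: T(0) = (12) / (5) = 12/5.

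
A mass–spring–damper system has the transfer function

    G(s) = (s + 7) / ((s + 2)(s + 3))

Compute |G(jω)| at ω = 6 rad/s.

Substitute s = j6: numerator = 7 + j6, denominator = -30 + j30.
|G(j6)| = |7 + j6| / |-30 + j30| = 9.2195 / 42.426 ≈ 0.2173.

|G(j6)| ≈ 0.2173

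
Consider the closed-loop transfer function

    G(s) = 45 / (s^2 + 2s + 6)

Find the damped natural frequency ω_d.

Comparing s^2 + 2s + 6 to s^2 + 2ζωₙs + ωₙ²: ωₙ = √6 ≈ 2.449 rad/s and ζ = 2/(2·√6) ≈ 0.4082.
ζωₙ = 2/2 = 1, so ω_d = ωₙ√(1−ζ²) = √(ωₙ² − (ζωₙ)²) = √(6 − 1²) = √5 ≈ 2.236 rad/s.

ω_d ≈ 2.236 rad/s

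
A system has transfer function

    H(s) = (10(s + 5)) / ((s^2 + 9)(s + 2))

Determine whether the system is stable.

The poles can be read from the denominator factors: s = ±3j, -2.
Since the simple pole(s) at s = ±3j lie on the jω-axis with none in the right half-plane, the system is marginally stable.

marginally stable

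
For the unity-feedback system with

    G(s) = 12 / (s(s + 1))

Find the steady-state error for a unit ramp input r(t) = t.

e_ss = 0.08333

G(s) has one pole at the origin.
This is a Type 1 system. Kv = lim_{s→0} s·G(s) = 12/1.
e_ss = 1/Kv = 1/(12) = 1/12 ≈ 0.08333.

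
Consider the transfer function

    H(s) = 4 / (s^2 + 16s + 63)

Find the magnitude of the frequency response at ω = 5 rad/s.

Substitute s = j5: numerator = 4, denominator = 38 + j80.
|H(j5)| = |4| / |38 + j80| = 4 / 88.566 ≈ 0.04516.

|H(j5)| ≈ 0.04516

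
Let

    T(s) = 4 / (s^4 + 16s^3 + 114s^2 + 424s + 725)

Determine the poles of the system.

s = -5 ± 2j, -3 ± 4j

The poles are the roots of the denominator s^4 + 16s^3 + 114s^2 + 424s + 725 = 0.
No real roots exist; factor into two real quadratics: (s^2 + 10s + 29)(s^2 + 6s + 25) = 0.
Each quadratic gives a conjugate pair via the quadratic formula.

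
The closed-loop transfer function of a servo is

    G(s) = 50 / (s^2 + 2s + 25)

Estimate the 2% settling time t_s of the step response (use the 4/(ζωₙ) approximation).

t_s ≈ 4 s

Comparing s^2 + 2s + 25 to s^2 + 2ζωₙs + ωₙ²: ωₙ = 5 rad/s and ζ = 2/(2·5) = 0.2.
ζωₙ = 2/2 = 1, so t_s ≈ 4/(ζωₙ) = 4/1 = 4 s.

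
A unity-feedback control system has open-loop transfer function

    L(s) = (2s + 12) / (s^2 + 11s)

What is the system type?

Factor s from the denominator: s^2 + 11s = s·(s + 11).
There is 1 pole at the origin, so the system is Type 1.

Type 1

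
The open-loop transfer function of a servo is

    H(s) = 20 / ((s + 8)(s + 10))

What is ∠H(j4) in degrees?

∠H(j4) ≈ -48.37°

At s = j4: numerator = 20, denominator = 64 + j72.
∠H = ∠num − ∠den = 0° − (48.366°) = -48.37°.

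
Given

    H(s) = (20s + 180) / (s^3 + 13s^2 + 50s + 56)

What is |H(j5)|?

Substitute s = j5: numerator = 180 + j100, denominator = -269 + j125.
|H(j5)| = |180 + j100| / |-269 + j125| = 205.91 / 296.62 ≈ 0.6942.

|H(j5)| ≈ 0.6942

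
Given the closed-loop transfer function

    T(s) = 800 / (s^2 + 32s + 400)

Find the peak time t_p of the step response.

t_p ≈ 0.2618 s

Comparing s^2 + 32s + 400 to s^2 + 2ζωₙs + ωₙ²: ωₙ = 20 rad/s and ζ = 32/(2·20) = 0.8.
ζωₙ = 32/2 = 16, so ω_d = ωₙ√(1−ζ²) = √(ωₙ² − (ζωₙ)²) = √(400 − 16²) = √144 = 12 rad/s.
t_p = π/ω_d = π/12 ≈ 0.2618 s.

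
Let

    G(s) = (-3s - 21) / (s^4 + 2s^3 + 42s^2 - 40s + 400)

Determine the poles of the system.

The poles are the roots of the denominator s^4 + 2s^3 + 42s^2 - 40s + 400 = 0.
No real roots exist; factor into two real quadratics: (s^2 - 2s + 10)(s^2 + 4s + 40) = 0.
Each quadratic gives a conjugate pair via the quadratic formula.

s = 1 + 3j, 1 - 3j, -2 + 6j, -2 - 6j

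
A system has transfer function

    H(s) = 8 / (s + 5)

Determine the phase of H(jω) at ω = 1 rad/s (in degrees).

At s = j1: numerator = 8, denominator = 5 + j1.
∠H = ∠num − ∠den = 0° − (11.310°) = -11.31°.

∠H(j1) ≈ -11.31°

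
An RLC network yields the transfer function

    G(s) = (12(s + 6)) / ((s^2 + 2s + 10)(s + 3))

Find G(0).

G(0) = 12/5 ≈ 2.400

At s = 0 each factor (s + a) contributes a and each (s^2 + bs + c) contributes c.
G(0) = 12·(6) / ((10) · (3)) = 72/30 = 12/5.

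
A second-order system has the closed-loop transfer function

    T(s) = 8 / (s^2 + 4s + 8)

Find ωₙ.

Compare the denominator to the standard form s^2 + 2ζωₙs + ωₙ².
ωₙ² = 8, so ωₙ = √8 ≈ 2.828 rad/s.

ωₙ ≈ 2.828 rad/s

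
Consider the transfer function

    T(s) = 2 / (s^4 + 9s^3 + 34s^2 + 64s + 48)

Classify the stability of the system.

The denominator s^4 + 9s^3 + 34s^2 + 64s + 48 factors as (s^2 + 4s + 8)(s + 3)(s + 2), giving poles at s = -2 ± 2j, -3, -2.
Since all poles lie strictly in the left half-plane, the system is stable.

stable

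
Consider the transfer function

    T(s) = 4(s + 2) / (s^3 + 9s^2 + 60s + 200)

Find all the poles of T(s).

s = -2 ± 6j, -5

The poles are the roots of the denominator s^3 + 9s^2 + 60s + 200 = 0.
Trying s = -5: the polynomial evaluates to 0, so (s + 5) is a factor.
Dividing out leaves s^2 + 4s + 40 = 0.
The quadratic formula then gives s = -2 ± 6j.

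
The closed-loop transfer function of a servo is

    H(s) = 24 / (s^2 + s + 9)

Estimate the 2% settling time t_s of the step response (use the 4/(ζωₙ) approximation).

t_s ≈ 8 s

Comparing s^2 + s + 9 to s^2 + 2ζωₙs + ωₙ²: ωₙ = 3 rad/s and ζ = 1/(2·3) ≈ 0.1667.
ζωₙ = 1/2 = 0.5, so t_s ≈ 4/(ζωₙ) = 4/0.5 = 8 s.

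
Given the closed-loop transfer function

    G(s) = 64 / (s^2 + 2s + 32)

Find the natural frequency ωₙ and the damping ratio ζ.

Compare the denominator to the standard form s^2 + 2ζωₙs + ωₙ².
ωₙ² = 32, so ωₙ = √32 ≈ 5.657 rad/s.
2ζωₙ = 2, so ζ = 2/(2·√32) ≈ 0.1768.
With ζ = 0.1768 the response is underdamped.

ωₙ ≈ 5.657 rad/s, ζ ≈ 0.1768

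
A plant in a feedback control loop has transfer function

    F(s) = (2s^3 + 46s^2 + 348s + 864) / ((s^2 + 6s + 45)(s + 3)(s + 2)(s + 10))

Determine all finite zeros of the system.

s = -9, -6, -8

Set the numerator to zero: 2s^3 + 46s^2 + 348s + 864 = 0, i.e. 2·(s^3 + 23s^2 + 174s + 432) = 0.
Factoring: (s + 9)(s + 6)(s + 8) = 0.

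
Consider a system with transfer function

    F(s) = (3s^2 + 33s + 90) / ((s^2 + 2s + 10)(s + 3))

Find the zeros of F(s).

Set the numerator to zero: 3s^2 + 33s + 90 = 0, i.e. 3·(s^2 + 11s + 30) = 0.
Factoring: (s + 5)(s + 6) = 0.

s = -5, -6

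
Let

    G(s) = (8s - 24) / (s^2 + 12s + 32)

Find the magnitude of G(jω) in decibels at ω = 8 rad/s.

Substitute s = j8: numerator = -24 + j64, denominator = -32 + j96.
|G(j8)| = |-24 + j64| / |-32 + j96| = 68.352 / 101.19 ≈ 0.6755.
In decibels: 20·log₁₀(0.6755) ≈ -3.41 dB.

|G(j8)|_dB ≈ -3.41 dB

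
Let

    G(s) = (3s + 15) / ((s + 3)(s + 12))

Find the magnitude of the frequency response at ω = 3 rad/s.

Substitute s = j3: numerator = 15 + j9, denominator = 27 + j45.
|G(j3)| = |15 + j9| / |27 + j45| = 17.493 / 52.479 ≈ 0.3333.

|G(j3)| ≈ 0.3333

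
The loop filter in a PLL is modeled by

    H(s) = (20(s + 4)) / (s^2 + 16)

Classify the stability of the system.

marginally stable

The poles can be read from the denominator factors: s = 4j, -4j.
Since the simple pole(s) at s = ±4j lie on the jω-axis with none in the right half-plane, the system is marginally stable.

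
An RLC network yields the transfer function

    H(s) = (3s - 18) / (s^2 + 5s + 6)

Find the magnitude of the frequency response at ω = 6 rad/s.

Substitute s = j6: numerator = -18 + j18, denominator = -30 + j30.
|H(j6)| = |-18 + j18| / |-30 + j30| = 25.456 / 42.426 = 0.6000.

|H(j6)| = 0.6000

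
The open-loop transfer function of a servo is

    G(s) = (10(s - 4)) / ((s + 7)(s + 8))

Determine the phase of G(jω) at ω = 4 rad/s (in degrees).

∠G(j4) ≈ 78.69°

At s = j4: numerator = -40 + j40, denominator = 40 + j60.
∠G = ∠num − ∠den = 135° − (56.310°) = 78.69°.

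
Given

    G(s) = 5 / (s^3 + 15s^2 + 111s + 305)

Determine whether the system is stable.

The denominator s^3 + 15s^2 + 111s + 305 factors as (s + 5)(s^2 + 10s + 61), giving poles at s = -5, -5 + 6j, -5 - 6j.
Since all poles lie strictly in the left half-plane, the system is stable.

stable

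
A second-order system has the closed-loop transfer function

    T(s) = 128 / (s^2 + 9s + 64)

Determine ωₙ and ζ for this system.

Compare the denominator to the standard form s^2 + 2ζωₙs + ωₙ².
ωₙ² = 64, so ωₙ = 8 rad/s.
2ζωₙ = 9, so ζ = 9/(2·8) = 0.5625.
With ζ = 0.5625 the response is underdamped.

ωₙ = 8 rad/s, ζ = 0.5625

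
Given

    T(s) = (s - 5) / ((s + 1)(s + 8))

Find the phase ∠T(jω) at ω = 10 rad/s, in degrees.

At s = j10: numerator = -5 + j10, denominator = -92 + j90.
∠T = ∠num − ∠den = 116.57° − (135.63°) = -19.06°.

∠T(j10) ≈ -19.06°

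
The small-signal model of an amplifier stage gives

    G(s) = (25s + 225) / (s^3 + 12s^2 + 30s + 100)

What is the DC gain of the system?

Set s = 0: G(0) = (225) / (100) = 9/4.

G(0) = 9/4 ≈ 2.250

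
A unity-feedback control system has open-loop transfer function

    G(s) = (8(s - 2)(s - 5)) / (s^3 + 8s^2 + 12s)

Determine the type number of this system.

The denominator has 1 factor of s at the origin (free integrator), so this is a Type 1 system.

Type 1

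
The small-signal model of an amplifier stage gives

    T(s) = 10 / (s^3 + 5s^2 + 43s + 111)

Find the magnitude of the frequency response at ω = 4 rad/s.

Substitute s = j4: numerator = 10, denominator = 31 + j108.
|T(j4)| = |10| / |31 + j108| = 10 / 112.36 ≈ 0.08900.

|T(j4)| ≈ 0.08900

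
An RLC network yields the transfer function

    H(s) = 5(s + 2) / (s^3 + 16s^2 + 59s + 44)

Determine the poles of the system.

s = -4, -11, -1

The poles are the roots of the denominator s^3 + 16s^2 + 59s + 44 = 0.
Trying s = -4: the polynomial evaluates to 0, so (s + 4) is a factor.
Dividing out leaves s^2 + 12s + 11 = 0.
Factoring the quadratic: (s + 11)(s + 1) = 0.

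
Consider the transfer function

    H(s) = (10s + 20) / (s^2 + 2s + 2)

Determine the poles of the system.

The poles are the roots of the denominator s^2 + 2s + 2 = 0.
Using the quadratic formula: s = (-2 ± √(-4))/2 = -1 ± 1j.

s = -1 + j, -1 - j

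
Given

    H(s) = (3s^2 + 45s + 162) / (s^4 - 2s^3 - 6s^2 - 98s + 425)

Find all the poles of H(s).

s = 4 ± j, -3 ± 4j

The poles are the roots of the denominator s^4 - 2s^3 - 6s^2 - 98s + 425 = 0.
No real roots exist; factor into two real quadratics: (s^2 - 8s + 17)(s^2 + 6s + 25) = 0.
Each quadratic gives a conjugate pair via the quadratic formula.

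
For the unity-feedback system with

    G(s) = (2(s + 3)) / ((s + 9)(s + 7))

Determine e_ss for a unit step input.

e_ss = 0.9130

G(s) has no poles at the origin.
This is a Type 0 system. Kp = lim_{s→0} G(s) = 6/63 = 2/21.
e_ss = 1/(1 + Kp) = 1/(1 + 2/21) = 21/23 ≈ 0.9130.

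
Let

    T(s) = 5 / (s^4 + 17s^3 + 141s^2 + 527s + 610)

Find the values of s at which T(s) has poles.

The poles are the roots of the denominator s^4 + 17s^3 + 141s^2 + 527s + 610 = 0.
Trying s = -5: the polynomial evaluates to 0, so (s + 5) is a factor.
Dividing out leaves s^3 + 12s^2 + 81s + 122 = 0.
This factors further as (s^2 + 10s + 61)(s + 2) = 0.

s = -5 + 6j, -5 - 6j, -5, -2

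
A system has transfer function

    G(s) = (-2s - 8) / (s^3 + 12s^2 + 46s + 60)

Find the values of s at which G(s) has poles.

The poles are the roots of the denominator s^3 + 12s^2 + 46s + 60 = 0.
Trying s = -6: the polynomial evaluates to 0, so (s + 6) is a factor.
Dividing out leaves s^2 + 6s + 10 = 0.
The quadratic formula then gives s = -3 ± 1j.

s = -3 + j, -3 - j, -6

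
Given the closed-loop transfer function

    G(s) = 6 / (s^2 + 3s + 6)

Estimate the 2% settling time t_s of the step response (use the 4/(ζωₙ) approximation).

Comparing s^2 + 3s + 6 to s^2 + 2ζωₙs + ωₙ²: ωₙ = √6 ≈ 2.449 rad/s and ζ = 3/(2·√6) ≈ 0.6124.
ζωₙ = 3/2 = 1.5, so t_s ≈ 4/(ζωₙ) = 4/1.5 ≈ 2.667 s.

t_s ≈ 2.667 s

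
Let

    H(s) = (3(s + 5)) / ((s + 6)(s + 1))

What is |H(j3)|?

|H(j3)| ≈ 0.8246

Substitute s = j3: numerator = 15 + j9, denominator = -3 + j21.
|H(j3)| = |15 + j9| / |-3 + j21| = 17.493 / 21.213 ≈ 0.8246.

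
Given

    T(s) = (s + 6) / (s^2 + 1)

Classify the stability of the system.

The poles can be read from the denominator factors: s = ±j.
Since the simple pole(s) at s = j, -j lie on the jω-axis with none in the right half-plane, the system is marginally stable.

marginally stable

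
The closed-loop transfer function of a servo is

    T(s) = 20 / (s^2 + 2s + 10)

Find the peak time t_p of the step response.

Comparing s^2 + 2s + 10 to s^2 + 2ζωₙs + ωₙ²: ωₙ = √10 ≈ 3.162 rad/s and ζ = 2/(2·√10) ≈ 0.3162.
ζωₙ = 2/2 = 1, so ω_d = ωₙ√(1−ζ²) = √(ωₙ² − (ζωₙ)²) = √(10 − 1²) = √9 = 3 rad/s.
t_p = π/ω_d = π/3 ≈ 1.047 s.

t_p ≈ 1.047 s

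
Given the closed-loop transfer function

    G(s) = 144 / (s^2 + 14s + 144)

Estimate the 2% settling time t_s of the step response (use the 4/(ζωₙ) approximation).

Comparing s^2 + 14s + 144 to s^2 + 2ζωₙs + ωₙ²: ωₙ = 12 rad/s and ζ = 14/(2·12) ≈ 0.5833.
ζωₙ = 14/2 = 7, so t_s ≈ 4/(ζωₙ) = 4/7 ≈ 0.5714 s.

t_s ≈ 0.5714 s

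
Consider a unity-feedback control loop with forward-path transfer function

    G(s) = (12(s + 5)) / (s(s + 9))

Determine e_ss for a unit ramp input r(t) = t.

e_ss = 0.1500

G(s) has one pole at the origin.
This is a Type 1 system. Kv = lim_{s→0} s·G(s) = 60/9 = 20/3.
e_ss = 1/Kv = 1/(20/3) = 3/20 ≈ 0.1500.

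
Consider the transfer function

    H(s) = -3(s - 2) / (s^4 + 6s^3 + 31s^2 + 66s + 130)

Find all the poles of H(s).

s = -1 ± 3j, -2 ± 3j

The poles are the roots of the denominator s^4 + 6s^3 + 31s^2 + 66s + 130 = 0.
No real roots exist; factor into two real quadratics: (s^2 + 2s + 10)(s^2 + 4s + 13) = 0.
Each quadratic gives a conjugate pair via the quadratic formula.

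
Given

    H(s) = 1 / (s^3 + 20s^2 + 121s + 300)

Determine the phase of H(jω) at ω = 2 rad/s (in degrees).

At s = j2: numerator = 1, denominator = 220 + j234.
∠H = ∠num − ∠den = 0° − (46.766°) = -46.77°.

∠H(j2) ≈ -46.77°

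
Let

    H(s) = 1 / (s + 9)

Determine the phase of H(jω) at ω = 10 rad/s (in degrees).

∠H(j10) ≈ -48.01°

At s = j10: numerator = 1, denominator = 9 + j10.
∠H = ∠num − ∠den = 0° − (48.013°) = -48.01°.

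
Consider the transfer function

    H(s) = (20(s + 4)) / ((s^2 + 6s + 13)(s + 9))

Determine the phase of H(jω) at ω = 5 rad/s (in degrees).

∠H(j5) ≈ -89.52°

At s = j5: numerator = 80 + j100, denominator = -258 + j210.
∠H = ∠num − ∠den = 51.340° − (140.86°) = -89.52°.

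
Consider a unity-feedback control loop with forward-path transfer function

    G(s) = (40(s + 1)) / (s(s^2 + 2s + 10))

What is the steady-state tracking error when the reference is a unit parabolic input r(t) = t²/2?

e_ss = ∞

G(s) has one pole at the origin.
This is a Type 1 system; Ka = lim_{s→0} s^2·G(s) = 0, so the steady-state error for a parabola input is infinite.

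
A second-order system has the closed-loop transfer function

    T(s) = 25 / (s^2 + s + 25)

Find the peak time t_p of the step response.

Comparing s^2 + s + 25 to s^2 + 2ζωₙs + ωₙ²: ωₙ = 5 rad/s and ζ = 1/(2·5) = 0.1.
ζωₙ = 1/2 = 0.5, so ω_d = ωₙ√(1−ζ²) = √(ωₙ² − (ζωₙ)²) = √(25 − 0.5²) = √24.75 ≈ 4.975 rad/s.
t_p = π/ω_d = π/4.975 ≈ 0.6315 s.

t_p ≈ 0.6315 s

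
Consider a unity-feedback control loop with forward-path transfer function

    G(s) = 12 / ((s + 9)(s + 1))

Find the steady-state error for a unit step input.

e_ss = 0.4286

G(s) has no poles at the origin.
This is a Type 0 system. Kp = lim_{s→0} G(s) = 12/9 = 4/3.
e_ss = 1/(1 + Kp) = 1/(1 + 4/3) = 3/7 ≈ 0.4286.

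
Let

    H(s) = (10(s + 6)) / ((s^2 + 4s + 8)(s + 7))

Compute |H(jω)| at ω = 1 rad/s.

|H(j1)| ≈ 1.067

Substitute s = j1: numerator = 60 + j10, denominator = 45 + j35.
|H(j1)| = |60 + j10| / |45 + j35| = 60.828 / 57.009 ≈ 1.067.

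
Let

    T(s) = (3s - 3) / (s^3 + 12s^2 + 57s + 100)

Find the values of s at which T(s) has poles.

The poles are the roots of the denominator s^3 + 12s^2 + 57s + 100 = 0.
Trying s = -4: the polynomial evaluates to 0, so (s + 4) is a factor.
Dividing out leaves s^2 + 8s + 25 = 0.
The quadratic formula then gives s = -4 ± 3j.

s = -4 + 3j, -4 - 3j, -4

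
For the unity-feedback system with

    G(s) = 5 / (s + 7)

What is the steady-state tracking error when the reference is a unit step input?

e_ss = 0.5833

G(s) has no poles at the origin.
This is a Type 0 system. Kp = lim_{s→0} G(s) = 5/7.
e_ss = 1/(1 + Kp) = 1/(1 + 5/7) = 7/12 ≈ 0.5833.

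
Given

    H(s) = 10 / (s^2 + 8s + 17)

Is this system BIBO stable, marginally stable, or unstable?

stable

The poles can be read from the denominator factors: s = -4 + j, -4 - j.
Since all poles lie strictly in the left half-plane, the system is stable.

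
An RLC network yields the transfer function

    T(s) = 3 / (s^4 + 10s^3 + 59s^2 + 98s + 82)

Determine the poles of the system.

s = -1 ± j, -4 ± 5j

The poles are the roots of the denominator s^4 + 10s^3 + 59s^2 + 98s + 82 = 0.
No real roots exist; factor into two real quadratics: (s^2 + 2s + 2)(s^2 + 8s + 41) = 0.
Each quadratic gives a conjugate pair via the quadratic formula.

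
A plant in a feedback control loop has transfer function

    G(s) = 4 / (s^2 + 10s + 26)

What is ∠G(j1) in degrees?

At s = j1: numerator = 4, denominator = 25 + j10.
∠G = ∠num − ∠den = 0° − (21.801°) = -21.80°.

∠G(j1) ≈ -21.80°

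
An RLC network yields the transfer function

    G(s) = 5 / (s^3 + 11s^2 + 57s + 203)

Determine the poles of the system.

s = -7, -2 + 5j, -2 - 5j

The poles are the roots of the denominator s^3 + 11s^2 + 57s + 203 = 0.
Trying s = -7: the polynomial evaluates to 0, so (s + 7) is a factor.
Dividing out leaves s^2 + 4s + 29 = 0.
The quadratic formula then gives s = -2 ± 5j.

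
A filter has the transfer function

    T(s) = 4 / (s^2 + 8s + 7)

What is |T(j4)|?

|T(j4)| ≈ 0.1203

Substitute s = j4: numerator = 4, denominator = -9 + j32.
|T(j4)| = |4| / |-9 + j32| = 4 / 33.242 ≈ 0.1203.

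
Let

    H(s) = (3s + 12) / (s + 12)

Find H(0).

H(0) = 1

Set s = 0: H(0) = (12) / (12) = 1.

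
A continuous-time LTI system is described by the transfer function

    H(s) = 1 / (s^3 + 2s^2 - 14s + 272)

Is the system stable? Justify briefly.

unstable

The denominator s^3 + 2s^2 - 14s + 272 factors as (s + 8)(s^2 - 6s + 34), giving poles at s = -8, 3 ± 5j.
Since the pole(s) at s = 3 ± 5j lie in the right half-plane, the system is unstable.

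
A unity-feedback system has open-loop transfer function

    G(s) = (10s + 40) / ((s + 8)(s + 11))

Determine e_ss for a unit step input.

e_ss = 0.6875

G(s) has no poles at the origin.
This is a Type 0 system. Kp = lim_{s→0} G(s) = 40/88 = 5/11.
e_ss = 1/(1 + Kp) = 1/(1 + 5/11) = 11/16 ≈ 0.6875.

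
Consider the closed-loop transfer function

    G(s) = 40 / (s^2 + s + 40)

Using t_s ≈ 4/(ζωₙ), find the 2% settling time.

Comparing s^2 + s + 40 to s^2 + 2ζωₙs + ωₙ²: ωₙ = √40 ≈ 6.325 rad/s and ζ = 1/(2·√40) ≈ 0.07906.
ζωₙ = 1/2 = 0.5, so t_s ≈ 4/(ζωₙ) = 4/0.5 = 8 s.

t_s ≈ 8 s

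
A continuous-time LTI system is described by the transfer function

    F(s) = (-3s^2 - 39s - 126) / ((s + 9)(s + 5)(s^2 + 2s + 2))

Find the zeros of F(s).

Set the numerator to zero: -3s^2 - 39s - 126 = 0, i.e. -3·(s^2 + 13s + 42) = 0.
Factoring: (s + 6)(s + 7) = 0.

s = -6, -7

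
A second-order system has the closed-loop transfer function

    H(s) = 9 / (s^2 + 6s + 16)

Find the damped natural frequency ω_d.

ω_d ≈ 2.646 rad/s

Comparing s^2 + 6s + 16 to s^2 + 2ζωₙs + ωₙ²: ωₙ = 4 rad/s and ζ = 6/(2·4) = 0.75.
ζωₙ = 6/2 = 3, so ω_d = ωₙ√(1−ζ²) = √(ωₙ² − (ζωₙ)²) = √(16 − 3²) = √7 ≈ 2.646 rad/s.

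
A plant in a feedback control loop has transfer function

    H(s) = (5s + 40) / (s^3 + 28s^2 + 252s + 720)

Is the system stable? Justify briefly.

The denominator s^3 + 28s^2 + 252s + 720 factors as (s + 12)(s + 10)(s + 6), giving poles at s = -12, -10, -6.
Since all poles lie strictly in the left half-plane, the system is stable.

stable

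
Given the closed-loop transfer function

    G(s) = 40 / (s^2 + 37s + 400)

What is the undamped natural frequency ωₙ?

Compare the denominator to the standard form s^2 + 2ζωₙs + ωₙ².
ωₙ² = 400, so ωₙ = 20 rad/s.

ωₙ = 20 rad/s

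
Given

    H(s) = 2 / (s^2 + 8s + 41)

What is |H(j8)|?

Substitute s = j8: numerator = 2, denominator = -23 + j64.
|H(j8)| = |2| / |-23 + j64| = 2 / 68.007 ≈ 0.02941.

|H(j8)| ≈ 0.02941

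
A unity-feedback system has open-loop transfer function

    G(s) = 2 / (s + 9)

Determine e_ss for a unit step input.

e_ss = 0.8182

G(s) has no poles at the origin.
This is a Type 0 system. Kp = lim_{s→0} G(s) = 2/9.
e_ss = 1/(1 + Kp) = 1/(1 + 2/9) = 9/11 ≈ 0.8182.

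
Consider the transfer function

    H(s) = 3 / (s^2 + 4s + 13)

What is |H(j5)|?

|H(j5)| ≈ 0.1286

Substitute s = j5: numerator = 3, denominator = -12 + j20.
|H(j5)| = |3| / |-12 + j20| = 3 / 23.324 ≈ 0.1286.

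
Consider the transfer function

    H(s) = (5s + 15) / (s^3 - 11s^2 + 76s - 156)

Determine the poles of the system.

The poles are the roots of the denominator s^3 - 11s^2 + 76s - 156 = 0.
Trying s = 3: the polynomial evaluates to 0, so (s - 3) is a factor.
Dividing out leaves s^2 - 8s + 52 = 0.
The quadratic formula then gives s = 4 ± 6j.

s = 4 ± 6j, 3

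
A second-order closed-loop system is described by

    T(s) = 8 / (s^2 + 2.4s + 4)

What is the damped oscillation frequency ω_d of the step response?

ω_d = 1.600 rad/s

Comparing s^2 + 2.4s + 4 to s^2 + 2ζωₙs + ωₙ²: ωₙ = 2 rad/s and ζ = 2.4/(2·2) = 0.6.
ζωₙ = 2.4/2 = 1.2, so ω_d = ωₙ√(1−ζ²) = √(ωₙ² − (ζωₙ)²) = √(4 − 1.2²) = √2.56 = 1.600 rad/s.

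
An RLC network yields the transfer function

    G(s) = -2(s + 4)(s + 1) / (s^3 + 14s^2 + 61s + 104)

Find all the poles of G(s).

s = -3 + 2j, -3 - 2j, -8

The poles are the roots of the denominator s^3 + 14s^2 + 61s + 104 = 0.
Trying s = -8: the polynomial evaluates to 0, so (s + 8) is a factor.
Dividing out leaves s^2 + 6s + 13 = 0.
The quadratic formula then gives s = -3 ± 2j.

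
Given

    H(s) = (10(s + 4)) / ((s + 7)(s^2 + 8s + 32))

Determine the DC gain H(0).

At s = 0 each factor (s + a) contributes a and each (s^2 + bs + c) contributes c.
H(0) = 10·(4) / ((7) · (32)) = 40/224 = 5/28.

H(0) = 5/28 ≈ 0.1786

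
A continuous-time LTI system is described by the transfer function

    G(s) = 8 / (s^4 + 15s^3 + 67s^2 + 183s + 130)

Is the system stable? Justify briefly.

The denominator s^4 + 15s^3 + 67s^2 + 183s + 130 factors as (s + 1)(s^2 + 4s + 13)(s + 10), giving poles at s = -1, -2 ± 3j, -10.
Since all poles lie strictly in the left half-plane, the system is stable.

stable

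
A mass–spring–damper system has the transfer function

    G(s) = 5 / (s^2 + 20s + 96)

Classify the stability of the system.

stable

The denominator s^2 + 20s + 96 factors as (s + 12)(s + 8), giving poles at s = -12, -8.
Since all poles lie strictly in the left half-plane, the system is stable.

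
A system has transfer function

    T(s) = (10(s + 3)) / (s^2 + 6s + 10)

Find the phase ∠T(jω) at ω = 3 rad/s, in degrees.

At s = j3: numerator = 30 + j30, denominator = 1 + j18.
∠T = ∠num − ∠den = 45° − (86.820°) = -41.82°.

∠T(j3) ≈ -41.82°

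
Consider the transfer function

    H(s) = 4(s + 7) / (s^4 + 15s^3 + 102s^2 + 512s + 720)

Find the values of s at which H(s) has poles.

s = -2 ± 6j, -2, -9

The poles are the roots of the denominator s^4 + 15s^3 + 102s^2 + 512s + 720 = 0.
Trying s = -2: the polynomial evaluates to 0, so (s + 2) is a factor.
Dividing out leaves s^3 + 13s^2 + 76s + 360 = 0.
This factors further as (s^2 + 4s + 40)(s + 9) = 0.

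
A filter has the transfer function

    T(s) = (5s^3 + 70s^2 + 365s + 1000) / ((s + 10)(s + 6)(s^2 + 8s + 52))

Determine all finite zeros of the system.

s = -8, -3 + 4j, -3 - 4j

Set the numerator to zero: 5s^3 + 70s^2 + 365s + 1000 = 0, i.e. 5·(s^3 + 14s^2 + 73s + 200) = 0.
Factoring: (s + 8)(s^2 + 6s + 25) = 0.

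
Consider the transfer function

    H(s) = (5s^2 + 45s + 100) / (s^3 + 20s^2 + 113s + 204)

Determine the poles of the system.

The poles are the roots of the denominator s^3 + 20s^2 + 113s + 204 = 0.
Trying s = -12: the polynomial evaluates to 0, so (s + 12) is a factor.
Dividing out leaves s^2 + 8s + 17 = 0.
The quadratic formula then gives s = -4 ± 1j.

s = -4 ± j, -12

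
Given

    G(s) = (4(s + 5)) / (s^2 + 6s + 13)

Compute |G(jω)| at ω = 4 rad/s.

|G(j4)| ≈ 1.059

Substitute s = j4: numerator = 20 + j16, denominator = -3 + j24.
|G(j4)| = |20 + j16| / |-3 + j24| = 25.612 / 24.187 ≈ 1.059.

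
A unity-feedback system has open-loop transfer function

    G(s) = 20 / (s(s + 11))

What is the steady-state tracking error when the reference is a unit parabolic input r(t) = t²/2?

e_ss = ∞

G(s) has one pole at the origin.
This is a Type 1 system; Ka = lim_{s→0} s^2·G(s) = 0, so the steady-state error for a parabola input is infinite.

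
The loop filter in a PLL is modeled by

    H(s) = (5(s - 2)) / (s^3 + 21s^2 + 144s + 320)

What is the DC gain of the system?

H(0) = -1/32 ≈ -0.03125

Set s = 0: H(0) = (-10) / (320) = -1/32.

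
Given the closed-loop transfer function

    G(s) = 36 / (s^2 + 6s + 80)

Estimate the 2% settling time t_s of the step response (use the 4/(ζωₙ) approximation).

t_s ≈ 1.333 s

Comparing s^2 + 6s + 80 to s^2 + 2ζωₙs + ωₙ²: ωₙ = √80 ≈ 8.944 rad/s and ζ = 6/(2·√80) ≈ 0.3354.
ζωₙ = 6/2 = 3, so t_s ≈ 4/(ζωₙ) = 4/3 ≈ 1.333 s.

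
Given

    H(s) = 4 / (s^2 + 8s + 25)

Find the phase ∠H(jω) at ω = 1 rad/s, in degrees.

∠H(j1) ≈ -18.43°

At s = j1: numerator = 4, denominator = 24 + j8.
∠H = ∠num − ∠den = 0° − (18.435°) = -18.43°.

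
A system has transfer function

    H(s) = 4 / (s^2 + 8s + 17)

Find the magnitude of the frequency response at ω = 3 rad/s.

Substitute s = j3: numerator = 4, denominator = 8 + j24.
|H(j3)| = |4| / |8 + j24| = 4 / 25.298 ≈ 0.1581.

|H(j3)| ≈ 0.1581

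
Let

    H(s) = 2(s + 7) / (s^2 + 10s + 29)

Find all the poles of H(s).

The poles are the roots of the denominator s^2 + 10s + 29 = 0.
Using the quadratic formula: s = (-10 ± √(-16))/2 = -5 ± 2j.

s = -5 ± 2j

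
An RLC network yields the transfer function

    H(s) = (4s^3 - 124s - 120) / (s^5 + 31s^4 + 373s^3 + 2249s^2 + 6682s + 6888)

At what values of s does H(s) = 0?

Set the numerator to zero: 4s^3 - 124s - 120 = 0, i.e. 4·(s^3 - 31s - 30) = 0.
Factoring: (s + 5)(s - 6)(s + 1) = 0.

s = -5, 6, -1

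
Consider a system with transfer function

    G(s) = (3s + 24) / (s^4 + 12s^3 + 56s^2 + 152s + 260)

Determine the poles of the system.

s = -5 ± j, -1 ± 3j

The poles are the roots of the denominator s^4 + 12s^3 + 56s^2 + 152s + 260 = 0.
No real roots exist; factor into two real quadratics: (s^2 + 10s + 26)(s^2 + 2s + 10) = 0.
Each quadratic gives a conjugate pair via the quadratic formula.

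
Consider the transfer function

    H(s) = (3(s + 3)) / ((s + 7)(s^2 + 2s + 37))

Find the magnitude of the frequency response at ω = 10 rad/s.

|H(j10)| ≈ 0.03882

Substitute s = j10: numerator = 9 + j30, denominator = -641 - j490.
|H(j10)| = |9 + j30| / |-641 - j490| = 31.321 / 806.83 ≈ 0.03882.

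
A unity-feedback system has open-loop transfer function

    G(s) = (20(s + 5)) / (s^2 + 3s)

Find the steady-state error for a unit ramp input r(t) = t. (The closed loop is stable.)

e_ss = 0.03000

G(s) has one pole at the origin.
This is a Type 1 system. Kv = lim_{s→0} s·G(s) = 100/3.
e_ss = 1/Kv = 1/(100/3) = 3/100 ≈ 0.03000.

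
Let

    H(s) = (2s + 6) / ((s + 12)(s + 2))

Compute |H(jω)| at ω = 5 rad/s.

|H(j5)| ≈ 0.1666

Substitute s = j5: numerator = 6 + j10, denominator = -1 + j70.
|H(j5)| = |6 + j10| / |-1 + j70| = 11.662 / 70.007 ≈ 0.1666.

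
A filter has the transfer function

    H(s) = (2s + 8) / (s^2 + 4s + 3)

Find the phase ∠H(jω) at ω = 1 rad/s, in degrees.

At s = j1: numerator = 8 + j2, denominator = 2 + j4.
∠H = ∠num − ∠den = 14.036° − (63.435°) = -49.40°.

∠H(j1) ≈ -49.40°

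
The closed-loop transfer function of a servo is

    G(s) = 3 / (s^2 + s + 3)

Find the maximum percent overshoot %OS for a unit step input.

%OS ≈ 38.8%

Comparing s^2 + s + 3 to s^2 + 2ζωₙs + ωₙ²: ωₙ = √3 ≈ 1.732 rad/s and ζ = 1/(2·√3) ≈ 0.2887.
%OS = 100·exp(−πζ/√(1−ζ²)) = 100·exp(−π·0.2887/√(1−0.2887²)) ≈ 38.8%.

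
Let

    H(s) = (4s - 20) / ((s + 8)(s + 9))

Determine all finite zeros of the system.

Set the numerator to zero: 4s - 20 = 0, i.e. 4·(s - 5) = 0.
So s = 5.

s = 5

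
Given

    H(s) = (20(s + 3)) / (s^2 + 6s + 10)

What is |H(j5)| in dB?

|H(j5)|_dB ≈ 10.8 dB

Substitute s = j5: numerator = 60 + j100, denominator = -15 + j30.
|H(j5)| = |60 + j100| / |-15 + j30| = 116.62 / 33.541 ≈ 3.477.
In decibels: 20·log₁₀(3.477) ≈ 10.8 dB.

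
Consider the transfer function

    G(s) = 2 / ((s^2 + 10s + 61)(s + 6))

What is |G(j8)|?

Substitute s = j8: numerator = 2, denominator = -658 + j456.
|G(j8)| = |2| / |-658 + j456| = 2 / 800.56 ≈ 0.002498.

|G(j8)| ≈ 0.002498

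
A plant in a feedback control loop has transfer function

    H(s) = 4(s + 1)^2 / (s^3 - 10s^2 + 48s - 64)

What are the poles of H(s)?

The poles are the roots of the denominator s^3 - 10s^2 + 48s - 64 = 0.
Trying s = 2: the polynomial evaluates to 0, so (s - 2) is a factor.
Dividing out leaves s^2 - 8s + 32 = 0.
The quadratic formula then gives s = 4 ± 4j.

s = 4 ± 4j, 2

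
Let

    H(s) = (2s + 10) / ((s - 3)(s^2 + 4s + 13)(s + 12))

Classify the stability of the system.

unstable

The poles can be read from the denominator factors: s = 3, -2 + 3j, -2 - 3j, -12.
Since the pole(s) at s = 3 lie in the right half-plane, the system is unstable.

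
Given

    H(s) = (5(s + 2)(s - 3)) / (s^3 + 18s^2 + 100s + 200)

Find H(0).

H(0) = -3/20 ≈ -0.1500

Set s = 0: H(0) = (-30) / (200) = -3/20.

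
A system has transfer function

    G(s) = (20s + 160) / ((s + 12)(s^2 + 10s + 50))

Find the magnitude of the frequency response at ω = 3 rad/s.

Substitute s = j3: numerator = 160 + j60, denominator = 402 + j483.
|G(j3)| = |160 + j60| / |402 + j483| = 170.88 / 628.41 ≈ 0.2719.

|G(j3)| ≈ 0.2719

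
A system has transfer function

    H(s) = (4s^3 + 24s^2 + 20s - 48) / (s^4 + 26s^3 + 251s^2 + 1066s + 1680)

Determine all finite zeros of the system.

s = -3, 1, -4

Set the numerator to zero: 4s^3 + 24s^2 + 20s - 48 = 0, i.e. 4·(s^3 + 6s^2 + 5s - 12) = 0.
Factoring: (s + 3)(s - 1)(s + 4) = 0.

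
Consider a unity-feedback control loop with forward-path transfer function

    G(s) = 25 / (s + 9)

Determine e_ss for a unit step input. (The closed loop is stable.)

G(s) has no poles at the origin.
This is a Type 0 system. Kp = lim_{s→0} G(s) = 25/9.
e_ss = 1/(1 + Kp) = 1/(1 + 25/9) = 9/34 ≈ 0.2647.

e_ss = 0.2647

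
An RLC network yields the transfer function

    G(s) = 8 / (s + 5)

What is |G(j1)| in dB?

Substitute s = j1: numerator = 8, denominator = 5 + j1.
|G(j1)| = |8| / |5 + j1| = 8 / 5.0990 ≈ 1.569.
In decibels: 20·log₁₀(1.569) ≈ 3.91 dB.

|G(j1)|_dB ≈ 3.91 dB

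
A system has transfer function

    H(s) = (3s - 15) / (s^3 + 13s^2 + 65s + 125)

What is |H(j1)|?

Substitute s = j1: numerator = -15 + j3, denominator = 112 + j64.
|H(j1)| = |-15 + j3| / |112 + j64| = 15.297 / 129.00 ≈ 0.1186.

|H(j1)| ≈ 0.1186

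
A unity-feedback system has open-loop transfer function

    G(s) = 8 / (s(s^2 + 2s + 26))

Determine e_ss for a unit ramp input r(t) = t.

G(s) has one pole at the origin.
This is a Type 1 system. Kv = lim_{s→0} s·G(s) = 8/26 = 4/13.
e_ss = 1/Kv = 1/(4/13) = 13/4 ≈ 3.250.

e_ss = 3.250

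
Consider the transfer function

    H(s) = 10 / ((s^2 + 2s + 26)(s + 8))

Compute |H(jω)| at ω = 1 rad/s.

|H(j1)| ≈ 0.04946

Substitute s = j1: numerator = 10, denominator = 198 + j41.
|H(j1)| = |10| / |198 + j41| = 10 / 202.20 ≈ 0.04946.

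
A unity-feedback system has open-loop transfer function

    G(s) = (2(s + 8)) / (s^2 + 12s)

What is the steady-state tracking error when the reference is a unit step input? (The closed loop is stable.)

G(s) has one pole at the origin.
This is a Type 1 system; for a step input the steady-state error is zero.

e_ss = 0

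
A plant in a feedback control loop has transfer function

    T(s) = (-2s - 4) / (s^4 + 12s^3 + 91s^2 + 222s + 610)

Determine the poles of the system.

The poles are the roots of the denominator s^4 + 12s^3 + 91s^2 + 222s + 610 = 0.
No real roots exist; factor into two real quadratics: (s^2 + 10s + 61)(s^2 + 2s + 10) = 0.
Each quadratic gives a conjugate pair via the quadratic formula.

s = -5 + 6j, -5 - 6j, -1 + 3j, -1 - 3j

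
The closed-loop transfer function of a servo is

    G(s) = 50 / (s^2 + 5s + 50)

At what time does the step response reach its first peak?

t_p ≈ 0.4750 s

Comparing s^2 + 5s + 50 to s^2 + 2ζωₙs + ωₙ²: ωₙ = √50 ≈ 7.071 rad/s and ζ = 5/(2·√50) ≈ 0.3536.
ζωₙ = 5/2 = 2.5, so ω_d = ωₙ√(1−ζ²) = √(ωₙ² − (ζωₙ)²) = √(50 − 2.5²) = √43.75 ≈ 6.614 rad/s.
t_p = π/ω_d = π/6.614 ≈ 0.4750 s.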